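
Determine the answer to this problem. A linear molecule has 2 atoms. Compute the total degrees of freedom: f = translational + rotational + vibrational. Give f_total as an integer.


Step 1: Translational DOF = 3
Step 2: Rotational DOF (linear) = 2
Step 3: Vibrational DOF = 3*2 - 5 = 1
Step 4: Total = 3 + 2 + 1 = 6

6


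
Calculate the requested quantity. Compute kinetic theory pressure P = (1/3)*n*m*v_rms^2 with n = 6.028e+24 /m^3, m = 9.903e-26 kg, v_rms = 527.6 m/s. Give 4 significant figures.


Step 1: v_rms^2 = 527.6^2 = 2.784e+05
Step 2: n*m = 6.028e+24*9.903e-26 = 0.597
Step 3: P = (1/3)*0.597*2.784e+05 = 5.539e+04 Pa

5.539e+04


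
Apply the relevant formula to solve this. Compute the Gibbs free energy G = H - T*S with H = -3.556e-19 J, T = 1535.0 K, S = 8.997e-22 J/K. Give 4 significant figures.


Step 1: T*S = 1535.0 * 8.997e-22 = 1.381e-18 J
Step 2: G = H - T*S = -3.556e-19 - 1.381e-18
Step 3: G = -1.737e-18 J

-1.737e-18


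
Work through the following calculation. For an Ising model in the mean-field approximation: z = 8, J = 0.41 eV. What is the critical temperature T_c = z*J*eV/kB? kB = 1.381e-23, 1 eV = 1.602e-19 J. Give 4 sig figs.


Step 1: z*J = 8*0.41 = 3.28 eV
Step 2: Convert to Joules: 3.28*1.602e-19 = 5.255e-19 J
Step 3: T_c = 5.255e-19 / 1.381e-23 = 3.805e+04 K

3.805e+04


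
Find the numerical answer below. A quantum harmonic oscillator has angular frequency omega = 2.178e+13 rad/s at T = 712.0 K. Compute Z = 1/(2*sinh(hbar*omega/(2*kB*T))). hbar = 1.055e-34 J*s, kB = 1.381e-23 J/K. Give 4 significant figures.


Step 1: Compute x = hbar*omega/(kB*T) = 1.055e-34*2.178e+13/(1.381e-23*712.0) = 0.2337
Step 2: x/2 = 0.1168
Step 3: sinh(x/2) = 0.1171
Step 4: Z = 1/(2*0.1171) = 4.269

4.269


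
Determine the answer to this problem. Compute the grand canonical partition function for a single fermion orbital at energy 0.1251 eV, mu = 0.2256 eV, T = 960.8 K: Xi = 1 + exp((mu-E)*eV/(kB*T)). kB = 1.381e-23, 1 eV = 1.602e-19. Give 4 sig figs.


Step 1: (mu - E) = 0.2256 - 0.1251 = 0.1005 eV
Step 2: x = (mu-E)*eV/(kB*T) = 0.1005*1.602e-19/(1.381e-23*960.8) = 1.213
Step 3: exp(x) = 3.365
Step 4: Xi = 1 + 3.365 = 4.365

4.365


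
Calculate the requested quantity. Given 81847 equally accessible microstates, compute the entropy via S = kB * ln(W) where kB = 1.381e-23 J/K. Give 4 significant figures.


Step 1: ln(W) = ln(81847) = 11.31
Step 2: S = kB * ln(W) = 1.381e-23 * 11.31
Step 3: S = 1.562e-22 J/K

1.562e-22


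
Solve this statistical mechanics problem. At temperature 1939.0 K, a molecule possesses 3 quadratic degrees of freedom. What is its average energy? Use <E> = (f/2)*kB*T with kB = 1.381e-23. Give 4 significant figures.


Step 1: f/2 = 3/2 = 1.5
Step 2: kB*T = 1.381e-23 * 1939.0 = 2.678e-20
Step 3: <E> = 1.5 * 2.678e-20 = 4.017e-20 J

4.017e-20


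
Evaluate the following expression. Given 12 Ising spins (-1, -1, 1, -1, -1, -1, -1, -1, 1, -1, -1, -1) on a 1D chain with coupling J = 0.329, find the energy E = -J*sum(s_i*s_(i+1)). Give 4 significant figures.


Step 1: Nearest-neighbor products: 1, -1, -1, 1, 1, 1, 1, -1, -1, 1, 1
Step 2: Sum of products = 3
Step 3: E = -0.329 * 3 = -0.987

-0.987


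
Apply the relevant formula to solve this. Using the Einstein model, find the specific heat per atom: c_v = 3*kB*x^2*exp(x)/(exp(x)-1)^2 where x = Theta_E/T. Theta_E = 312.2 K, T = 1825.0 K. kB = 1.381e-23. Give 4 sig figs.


Step 1: x = Theta_E/T = 312.2/1825.0 = 0.1711
Step 2: x^2 = 0.02926
Step 3: exp(x) = 1.187
Step 4: c_v = 3*1.381e-23*0.02926*1.187/(1.187-1)^2 = 4.133e-23

4.133e-23


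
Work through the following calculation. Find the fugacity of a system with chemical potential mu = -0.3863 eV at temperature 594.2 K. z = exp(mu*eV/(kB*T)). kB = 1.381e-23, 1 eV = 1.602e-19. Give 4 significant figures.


Step 1: Convert mu to Joules: -0.3863*1.602e-19 = -6.189e-20 J
Step 2: kB*T = 1.381e-23*594.2 = 8.206e-21 J
Step 3: mu/(kB*T) = -7.542
Step 4: z = exp(-7.542) = 0.0005306

0.0005306


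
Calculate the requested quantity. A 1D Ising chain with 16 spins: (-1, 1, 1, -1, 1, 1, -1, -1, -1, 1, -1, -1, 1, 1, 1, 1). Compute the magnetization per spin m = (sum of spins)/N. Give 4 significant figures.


Step 1: Count up spins (+1): 9, down spins (-1): 7
Step 2: Total magnetization M = 9 - 7 = 2
Step 3: m = M/N = 2/16 = 0.125

0.125


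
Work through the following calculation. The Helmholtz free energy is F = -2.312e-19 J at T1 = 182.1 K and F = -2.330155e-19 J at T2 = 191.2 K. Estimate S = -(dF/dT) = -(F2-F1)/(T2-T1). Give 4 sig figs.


Step 1: dF = F2 - F1 = -2.330155e-19 - (-2.312e-19) = -1.8155e-21 J
Step 2: dT = T2 - T1 = 191.2 - 182.1 = 9.1 K
Step 3: S = -dF/dT = -(-1.8155e-21)/9.1 = 1.995e-22 J/K

1.995e-22


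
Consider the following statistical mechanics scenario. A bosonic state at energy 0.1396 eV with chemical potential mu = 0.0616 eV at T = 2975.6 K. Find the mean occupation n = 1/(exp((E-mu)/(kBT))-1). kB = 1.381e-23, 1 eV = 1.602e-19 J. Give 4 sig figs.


Step 1: (E - mu) = 0.078 eV
Step 2: x = (E-mu)*eV/(kB*T) = 0.078*1.602e-19/(1.381e-23*2975.6) = 0.3041
Step 3: exp(x) = 1.355
Step 4: n = 1/(exp(x)-1) = 2.814

2.814


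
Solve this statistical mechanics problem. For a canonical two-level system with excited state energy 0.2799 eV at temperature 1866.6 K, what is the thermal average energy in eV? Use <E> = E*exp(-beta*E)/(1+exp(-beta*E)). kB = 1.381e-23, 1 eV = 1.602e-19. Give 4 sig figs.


Step 1: beta*E = 0.2799*1.602e-19/(1.381e-23*1866.6) = 1.739
Step 2: exp(-beta*E) = 0.1756
Step 3: <E> = 0.2799*0.1756/(1+0.1756) = 0.04181 eV

0.04181


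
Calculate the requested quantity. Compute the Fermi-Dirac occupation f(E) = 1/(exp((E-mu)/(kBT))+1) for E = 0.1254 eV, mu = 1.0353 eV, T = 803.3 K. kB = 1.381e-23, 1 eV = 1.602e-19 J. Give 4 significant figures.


Step 1: (E - mu) = 0.1254 - 1.0353 = -0.9099 eV
Step 2: Convert: (E-mu)*eV = -1.458e-19 J
Step 3: x = (E-mu)*eV/(kB*T) = -13.14
Step 4: f = 1/(exp(-13.14)+1) = 1

1


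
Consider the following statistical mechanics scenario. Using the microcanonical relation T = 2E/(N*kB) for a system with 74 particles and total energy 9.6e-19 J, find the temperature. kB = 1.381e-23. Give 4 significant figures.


Step 1: Numerator = 2*E = 2*9.6e-19 = 1.92e-18 J
Step 2: Denominator = N*kB = 74*1.381e-23 = 1.022e-21
Step 3: T = 1.92e-18 / 1.022e-21 = 1879 K

1879


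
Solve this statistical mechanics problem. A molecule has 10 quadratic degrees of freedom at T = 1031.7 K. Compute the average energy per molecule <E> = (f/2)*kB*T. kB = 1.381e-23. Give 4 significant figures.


Step 1: f/2 = 10/2 = 5
Step 2: kB*T = 1.381e-23 * 1031.7 = 1.425e-20
Step 3: <E> = 5 * 1.425e-20 = 7.124e-20 J

7.124e-20


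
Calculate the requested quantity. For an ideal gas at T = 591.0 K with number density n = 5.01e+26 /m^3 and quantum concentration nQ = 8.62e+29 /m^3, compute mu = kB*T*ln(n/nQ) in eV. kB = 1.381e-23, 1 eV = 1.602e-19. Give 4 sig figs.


Step 1: n/nQ = 5.01e+26/8.62e+29 = 0.0005812
Step 2: ln(n/nQ) = -7.45
Step 3: mu = kB*T*ln(n/nQ) = 8.162e-21*-7.45 = -6.081e-20 J
Step 4: Convert to eV: -6.081e-20/1.602e-19 = -0.3796 eV

-0.3796


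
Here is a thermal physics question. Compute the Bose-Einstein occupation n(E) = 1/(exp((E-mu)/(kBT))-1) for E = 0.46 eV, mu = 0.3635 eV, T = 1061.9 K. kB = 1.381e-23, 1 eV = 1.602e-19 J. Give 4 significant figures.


Step 1: (E - mu) = 0.0965 eV
Step 2: x = (E-mu)*eV/(kB*T) = 0.0965*1.602e-19/(1.381e-23*1061.9) = 1.054
Step 3: exp(x) = 2.87
Step 4: n = 1/(exp(x)-1) = 0.5349

0.5349


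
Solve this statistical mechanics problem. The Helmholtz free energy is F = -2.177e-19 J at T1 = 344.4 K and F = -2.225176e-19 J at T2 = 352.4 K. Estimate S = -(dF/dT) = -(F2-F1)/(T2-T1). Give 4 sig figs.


Step 1: dF = F2 - F1 = -2.225176e-19 - (-2.177e-19) = -4.8176e-21 J
Step 2: dT = T2 - T1 = 352.4 - 344.4 = 8 K
Step 3: S = -dF/dT = -(-4.8176e-21)/8 = 6.022e-22 J/K

6.022e-22


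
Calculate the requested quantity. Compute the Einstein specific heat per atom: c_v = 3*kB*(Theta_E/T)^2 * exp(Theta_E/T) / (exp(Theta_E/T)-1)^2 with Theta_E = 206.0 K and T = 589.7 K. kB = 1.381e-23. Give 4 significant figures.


Step 1: x = Theta_E/T = 206.0/589.7 = 0.3493
Step 2: x^2 = 0.122
Step 3: exp(x) = 1.418
Step 4: c_v = 3*1.381e-23*0.122*1.418/(1.418-1)^2 = 4.101e-23

4.101e-23


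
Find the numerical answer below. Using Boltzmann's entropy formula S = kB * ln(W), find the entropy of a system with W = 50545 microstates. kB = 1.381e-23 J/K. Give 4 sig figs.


Step 1: ln(W) = ln(50545) = 10.83
Step 2: S = kB * ln(W) = 1.381e-23 * 10.83
Step 3: S = 1.496e-22 J/K

1.496e-22


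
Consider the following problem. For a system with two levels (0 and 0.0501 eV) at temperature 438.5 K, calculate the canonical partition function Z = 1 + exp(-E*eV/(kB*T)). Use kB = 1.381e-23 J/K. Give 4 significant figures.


Step 1: Compute beta*E = E*eV/(kB*T) = 0.0501*1.602e-19/(1.381e-23*438.5) = 1.325
Step 2: exp(-beta*E) = exp(-1.325) = 0.2657
Step 3: Z = 1 + 0.2657 = 1.266

1.266


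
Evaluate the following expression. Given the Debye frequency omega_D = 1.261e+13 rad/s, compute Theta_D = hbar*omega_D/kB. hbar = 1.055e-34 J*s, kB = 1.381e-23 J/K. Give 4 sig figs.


Step 1: hbar*omega_D = 1.055e-34 * 1.261e+13 = 1.33e-21 J
Step 2: Theta_D = 1.33e-21 / 1.381e-23
Step 3: Theta_D = 96.33 K

96.33


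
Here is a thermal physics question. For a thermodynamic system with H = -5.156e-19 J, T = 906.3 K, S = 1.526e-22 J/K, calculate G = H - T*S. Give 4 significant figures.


Step 1: T*S = 906.3 * 1.526e-22 = 1.383e-19 J
Step 2: G = H - T*S = -5.156e-19 - 1.383e-19
Step 3: G = -6.539e-19 J

-6.539e-19


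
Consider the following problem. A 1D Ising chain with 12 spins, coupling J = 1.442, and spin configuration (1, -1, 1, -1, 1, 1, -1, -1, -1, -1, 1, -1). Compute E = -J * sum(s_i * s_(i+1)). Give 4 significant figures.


Step 1: Nearest-neighbor products: -1, -1, -1, -1, 1, -1, 1, 1, 1, -1, -1
Step 2: Sum of products = -3
Step 3: E = -1.442 * -3 = 4.326

4.326


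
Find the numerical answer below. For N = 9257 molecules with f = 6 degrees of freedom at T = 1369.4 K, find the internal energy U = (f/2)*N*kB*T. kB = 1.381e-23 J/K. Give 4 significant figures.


Step 1: f/2 = 6/2 = 3.0
Step 2: N*kB*T = 9257*1.381e-23*1369.4 = 1.751e-16
Step 3: U = 3.0 * 1.751e-16 = 5.252e-16 J

5.252e-16


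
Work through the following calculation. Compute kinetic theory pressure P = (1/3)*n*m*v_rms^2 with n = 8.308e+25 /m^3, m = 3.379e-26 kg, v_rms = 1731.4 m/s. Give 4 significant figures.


Step 1: v_rms^2 = 1731.4^2 = 2.998e+06
Step 2: n*m = 8.308e+25*3.379e-26 = 2.807
Step 3: P = (1/3)*2.807*2.998e+06 = 2.805e+06 Pa

2.805e+06


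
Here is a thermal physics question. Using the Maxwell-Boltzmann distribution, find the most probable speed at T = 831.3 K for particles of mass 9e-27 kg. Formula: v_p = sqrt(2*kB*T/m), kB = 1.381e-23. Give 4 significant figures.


Step 1: Numerator = 2*kB*T = 2*1.381e-23*831.3 = 2.296e-20
Step 2: Ratio = 2.296e-20 / 9e-27 = 2.551e+06
Step 3: v_p = sqrt(2.551e+06) = 1597 m/s

1597


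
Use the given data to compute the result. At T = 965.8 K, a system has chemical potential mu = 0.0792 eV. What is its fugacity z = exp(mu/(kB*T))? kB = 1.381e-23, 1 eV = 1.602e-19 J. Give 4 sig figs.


Step 1: Convert mu to Joules: 0.0792*1.602e-19 = 1.269e-20 J
Step 2: kB*T = 1.381e-23*965.8 = 1.334e-20 J
Step 3: mu/(kB*T) = 0.9513
Step 4: z = exp(0.9513) = 2.589

2.589


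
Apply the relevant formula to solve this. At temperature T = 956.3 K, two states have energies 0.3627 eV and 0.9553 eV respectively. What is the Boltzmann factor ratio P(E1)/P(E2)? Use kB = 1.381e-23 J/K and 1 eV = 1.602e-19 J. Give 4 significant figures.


Step 1: Compute energy difference dE = E1 - E2 = 0.3627 - 0.9553 = -0.5926 eV
Step 2: Convert to Joules: dE_J = -0.5926 * 1.602e-19 = -9.493e-20 J
Step 3: Compute exponent = -dE_J / (kB * T) = -(-9.493e-20) / (1.381e-23 * 956.3) = 7.188
Step 4: P(E1)/P(E2) = exp(7.188) = 1324

1324


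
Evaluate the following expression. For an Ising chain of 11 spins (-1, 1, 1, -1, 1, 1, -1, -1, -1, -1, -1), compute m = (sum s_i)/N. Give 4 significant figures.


Step 1: Count up spins (+1): 4, down spins (-1): 7
Step 2: Total magnetization M = 4 - 7 = -3
Step 3: m = M/N = -3/11 = -0.2727

-0.2727


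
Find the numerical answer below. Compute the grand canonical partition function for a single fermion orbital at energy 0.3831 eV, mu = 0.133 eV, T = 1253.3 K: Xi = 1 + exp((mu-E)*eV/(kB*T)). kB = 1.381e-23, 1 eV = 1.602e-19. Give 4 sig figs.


Step 1: (mu - E) = 0.133 - 0.3831 = -0.2501 eV
Step 2: x = (mu-E)*eV/(kB*T) = -0.2501*1.602e-19/(1.381e-23*1253.3) = -2.315
Step 3: exp(x) = 0.09878
Step 4: Xi = 1 + 0.09878 = 1.099

1.099


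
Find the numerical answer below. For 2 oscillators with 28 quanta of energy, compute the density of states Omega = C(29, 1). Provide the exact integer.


Step 1: Use binomial coefficient C(29, 1)
Step 2: Numerator = 29! / 28!
Step 3: Denominator = 1!
Step 4: Omega = 29

29


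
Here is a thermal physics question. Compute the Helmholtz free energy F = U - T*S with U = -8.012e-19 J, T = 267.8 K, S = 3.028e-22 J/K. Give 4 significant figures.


Step 1: T*S = 267.8 * 3.028e-22 = 8.109e-20 J
Step 2: F = U - T*S = -8.012e-19 - 8.109e-20
Step 3: F = -8.823e-19 J

-8.823e-19


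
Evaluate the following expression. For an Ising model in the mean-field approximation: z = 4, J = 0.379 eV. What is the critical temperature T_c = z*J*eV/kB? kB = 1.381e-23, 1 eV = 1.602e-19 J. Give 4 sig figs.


Step 1: z*J = 4*0.379 = 1.516 eV
Step 2: Convert to Joules: 1.516*1.602e-19 = 2.429e-19 J
Step 3: T_c = 2.429e-19 / 1.381e-23 = 1.759e+04 K

1.759e+04


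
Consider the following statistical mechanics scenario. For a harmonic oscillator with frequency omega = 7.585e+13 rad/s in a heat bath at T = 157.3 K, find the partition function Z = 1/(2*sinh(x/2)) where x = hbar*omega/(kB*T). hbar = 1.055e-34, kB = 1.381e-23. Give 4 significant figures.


Step 1: Compute x = hbar*omega/(kB*T) = 1.055e-34*7.585e+13/(1.381e-23*157.3) = 3.684
Step 2: x/2 = 1.842
Step 3: sinh(x/2) = 3.075
Step 4: Z = 1/(2*3.075) = 0.1626

0.1626


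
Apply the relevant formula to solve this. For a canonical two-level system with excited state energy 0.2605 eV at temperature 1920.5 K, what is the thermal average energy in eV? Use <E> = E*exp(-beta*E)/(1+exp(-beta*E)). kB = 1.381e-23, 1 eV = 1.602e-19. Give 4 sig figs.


Step 1: beta*E = 0.2605*1.602e-19/(1.381e-23*1920.5) = 1.573
Step 2: exp(-beta*E) = 0.2073
Step 3: <E> = 0.2605*0.2073/(1+0.2073) = 0.04473 eV

0.04473


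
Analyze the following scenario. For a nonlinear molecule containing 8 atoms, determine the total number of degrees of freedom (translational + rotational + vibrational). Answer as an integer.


Step 1: Translational DOF = 3
Step 2: Rotational DOF (nonlinear) = 3
Step 3: Vibrational DOF = 3*8 - 6 = 18
Step 4: Total = 3 + 3 + 18 = 24

24


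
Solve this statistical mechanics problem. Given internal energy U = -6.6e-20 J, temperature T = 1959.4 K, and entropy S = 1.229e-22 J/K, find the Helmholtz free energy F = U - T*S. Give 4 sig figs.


Step 1: T*S = 1959.4 * 1.229e-22 = 2.408e-19 J
Step 2: F = U - T*S = -6.6e-20 - 2.408e-19
Step 3: F = -3.068e-19 J

-3.068e-19


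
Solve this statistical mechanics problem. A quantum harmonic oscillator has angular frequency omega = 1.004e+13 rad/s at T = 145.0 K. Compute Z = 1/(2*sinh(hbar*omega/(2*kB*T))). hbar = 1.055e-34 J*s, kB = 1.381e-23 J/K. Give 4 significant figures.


Step 1: Compute x = hbar*omega/(kB*T) = 1.055e-34*1.004e+13/(1.381e-23*145.0) = 0.529
Step 2: x/2 = 0.2645
Step 3: sinh(x/2) = 0.2676
Step 4: Z = 1/(2*0.2676) = 1.869

1.869


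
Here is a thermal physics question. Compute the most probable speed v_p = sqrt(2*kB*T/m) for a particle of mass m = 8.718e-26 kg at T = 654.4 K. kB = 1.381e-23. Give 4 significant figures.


Step 1: Numerator = 2*kB*T = 2*1.381e-23*654.4 = 1.807e-20
Step 2: Ratio = 1.807e-20 / 8.718e-26 = 2.073e+05
Step 3: v_p = sqrt(2.073e+05) = 455.3 m/s

455.3


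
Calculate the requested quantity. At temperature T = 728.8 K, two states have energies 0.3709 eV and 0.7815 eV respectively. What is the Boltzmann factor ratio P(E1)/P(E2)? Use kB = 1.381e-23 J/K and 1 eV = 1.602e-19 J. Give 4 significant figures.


Step 1: Compute energy difference dE = E1 - E2 = 0.3709 - 0.7815 = -0.4106 eV
Step 2: Convert to Joules: dE_J = -0.4106 * 1.602e-19 = -6.578e-20 J
Step 3: Compute exponent = -dE_J / (kB * T) = -(-6.578e-20) / (1.381e-23 * 728.8) = 6.536
Step 4: P(E1)/P(E2) = exp(6.536) = 689.2

689.2


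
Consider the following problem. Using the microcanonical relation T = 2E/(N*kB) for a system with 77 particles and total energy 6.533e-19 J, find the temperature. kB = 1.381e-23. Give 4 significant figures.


Step 1: Numerator = 2*E = 2*6.533e-19 = 1.307e-18 J
Step 2: Denominator = N*kB = 77*1.381e-23 = 1.063e-21
Step 3: T = 1.307e-18 / 1.063e-21 = 1229 K

1229


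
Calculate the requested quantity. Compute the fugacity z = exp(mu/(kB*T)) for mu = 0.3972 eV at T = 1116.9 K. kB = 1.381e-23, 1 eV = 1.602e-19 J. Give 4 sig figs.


Step 1: Convert mu to Joules: 0.3972*1.602e-19 = 6.363e-20 J
Step 2: kB*T = 1.381e-23*1116.9 = 1.542e-20 J
Step 3: mu/(kB*T) = 4.125
Step 4: z = exp(4.125) = 61.89

61.89


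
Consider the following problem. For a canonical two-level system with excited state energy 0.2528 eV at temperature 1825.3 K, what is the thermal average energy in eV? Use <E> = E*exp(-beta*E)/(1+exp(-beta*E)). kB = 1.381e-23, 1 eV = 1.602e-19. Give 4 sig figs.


Step 1: beta*E = 0.2528*1.602e-19/(1.381e-23*1825.3) = 1.607
Step 2: exp(-beta*E) = 0.2006
Step 3: <E> = 0.2528*0.2006/(1+0.2006) = 0.04223 eV

0.04223


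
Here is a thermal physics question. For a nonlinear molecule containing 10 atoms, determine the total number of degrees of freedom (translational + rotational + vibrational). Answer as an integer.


Step 1: Translational DOF = 3
Step 2: Rotational DOF (nonlinear) = 3
Step 3: Vibrational DOF = 3*10 - 6 = 24
Step 4: Total = 3 + 3 + 24 = 30

30


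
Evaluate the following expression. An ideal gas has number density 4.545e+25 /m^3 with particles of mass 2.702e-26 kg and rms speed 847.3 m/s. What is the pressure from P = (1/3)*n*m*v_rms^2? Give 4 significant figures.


Step 1: v_rms^2 = 847.3^2 = 7.179e+05
Step 2: n*m = 4.545e+25*2.702e-26 = 1.228
Step 3: P = (1/3)*1.228*7.179e+05 = 2.939e+05 Pa

2.939e+05


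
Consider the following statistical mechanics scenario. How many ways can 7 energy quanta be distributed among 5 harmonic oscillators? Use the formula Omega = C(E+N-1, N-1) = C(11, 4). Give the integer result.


Step 1: Use binomial coefficient C(11, 4)
Step 2: Numerator = 11! / 7!
Step 3: Denominator = 4!
Step 4: Omega = 330

330


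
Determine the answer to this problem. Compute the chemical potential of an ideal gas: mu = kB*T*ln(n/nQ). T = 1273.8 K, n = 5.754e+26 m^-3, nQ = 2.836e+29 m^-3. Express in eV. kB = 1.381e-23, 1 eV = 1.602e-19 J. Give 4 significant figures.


Step 1: n/nQ = 5.754e+26/2.836e+29 = 0.002029
Step 2: ln(n/nQ) = -6.2
Step 3: mu = kB*T*ln(n/nQ) = 1.759e-20*-6.2 = -1.091e-19 J
Step 4: Convert to eV: -1.091e-19/1.602e-19 = -0.6808 eV

-0.6808


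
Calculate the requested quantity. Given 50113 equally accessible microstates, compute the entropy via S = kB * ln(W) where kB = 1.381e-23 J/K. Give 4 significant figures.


Step 1: ln(W) = ln(50113) = 10.82
Step 2: S = kB * ln(W) = 1.381e-23 * 10.82
Step 3: S = 1.495e-22 J/K

1.495e-22


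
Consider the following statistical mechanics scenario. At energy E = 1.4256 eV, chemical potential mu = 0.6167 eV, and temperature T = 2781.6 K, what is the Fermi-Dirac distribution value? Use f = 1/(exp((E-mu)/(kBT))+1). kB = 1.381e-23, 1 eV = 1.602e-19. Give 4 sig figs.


Step 1: (E - mu) = 1.4256 - 0.6167 = 0.8089 eV
Step 2: Convert: (E-mu)*eV = 1.296e-19 J
Step 3: x = (E-mu)*eV/(kB*T) = 3.373
Step 4: f = 1/(exp(3.373)+1) = 0.03314

0.03314


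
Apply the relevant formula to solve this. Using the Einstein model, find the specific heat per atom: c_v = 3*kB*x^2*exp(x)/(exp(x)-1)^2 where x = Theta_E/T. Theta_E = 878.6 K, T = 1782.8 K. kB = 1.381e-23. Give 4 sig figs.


Step 1: x = Theta_E/T = 878.6/1782.8 = 0.4928
Step 2: x^2 = 0.2429
Step 3: exp(x) = 1.637
Step 4: c_v = 3*1.381e-23*0.2429*1.637/(1.637-1)^2 = 4.06e-23

4.06e-23


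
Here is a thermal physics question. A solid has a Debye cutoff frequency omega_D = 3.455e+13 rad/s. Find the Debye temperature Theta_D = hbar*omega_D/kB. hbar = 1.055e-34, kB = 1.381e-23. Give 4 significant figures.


Step 1: hbar*omega_D = 1.055e-34 * 3.455e+13 = 3.645e-21 J
Step 2: Theta_D = 3.645e-21 / 1.381e-23
Step 3: Theta_D = 263.9 K

263.9


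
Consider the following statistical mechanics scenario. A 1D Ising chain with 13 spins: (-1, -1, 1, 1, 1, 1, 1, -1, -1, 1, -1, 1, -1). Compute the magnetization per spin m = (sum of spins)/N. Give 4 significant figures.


Step 1: Count up spins (+1): 7, down spins (-1): 6
Step 2: Total magnetization M = 7 - 6 = 1
Step 3: m = M/N = 1/13 = 0.07692

0.07692


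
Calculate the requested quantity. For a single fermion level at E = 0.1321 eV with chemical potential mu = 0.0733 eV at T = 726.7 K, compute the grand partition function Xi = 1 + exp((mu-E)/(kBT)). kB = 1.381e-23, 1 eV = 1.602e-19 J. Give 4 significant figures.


Step 1: (mu - E) = 0.0733 - 0.1321 = -0.0588 eV
Step 2: x = (mu-E)*eV/(kB*T) = -0.0588*1.602e-19/(1.381e-23*726.7) = -0.9386
Step 3: exp(x) = 0.3912
Step 4: Xi = 1 + 0.3912 = 1.391

1.391


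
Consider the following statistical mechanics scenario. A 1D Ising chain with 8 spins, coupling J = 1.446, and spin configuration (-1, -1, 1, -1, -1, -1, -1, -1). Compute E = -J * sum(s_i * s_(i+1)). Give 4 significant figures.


Step 1: Nearest-neighbor products: 1, -1, -1, 1, 1, 1, 1
Step 2: Sum of products = 3
Step 3: E = -1.446 * 3 = -4.338

-4.338


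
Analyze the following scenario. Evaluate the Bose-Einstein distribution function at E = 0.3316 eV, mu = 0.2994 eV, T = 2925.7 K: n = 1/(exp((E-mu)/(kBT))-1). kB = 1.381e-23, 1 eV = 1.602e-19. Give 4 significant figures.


Step 1: (E - mu) = 0.0322 eV
Step 2: x = (E-mu)*eV/(kB*T) = 0.0322*1.602e-19/(1.381e-23*2925.7) = 0.1277
Step 3: exp(x) = 1.136
Step 4: n = 1/(exp(x)-1) = 7.343

7.343


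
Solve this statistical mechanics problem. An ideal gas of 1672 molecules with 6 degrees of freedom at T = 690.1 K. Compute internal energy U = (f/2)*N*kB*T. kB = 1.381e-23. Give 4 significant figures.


Step 1: f/2 = 6/2 = 3.0
Step 2: N*kB*T = 1672*1.381e-23*690.1 = 1.593e-17
Step 3: U = 3.0 * 1.593e-17 = 4.78e-17 J

4.78e-17


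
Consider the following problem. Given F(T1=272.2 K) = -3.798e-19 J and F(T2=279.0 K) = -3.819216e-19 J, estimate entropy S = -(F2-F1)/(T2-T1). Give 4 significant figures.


Step 1: dF = F2 - F1 = -3.819216e-19 - (-3.798e-19) = -2.1216e-21 J
Step 2: dT = T2 - T1 = 279.0 - 272.2 = 6.8 K
Step 3: S = -dF/dT = -(-2.1216e-21)/6.8 = 3.12e-22 J/K

3.12e-22


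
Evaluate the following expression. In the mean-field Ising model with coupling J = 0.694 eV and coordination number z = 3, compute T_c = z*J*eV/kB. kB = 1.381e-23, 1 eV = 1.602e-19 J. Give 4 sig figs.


Step 1: z*J = 3*0.694 = 2.082 eV
Step 2: Convert to Joules: 2.082*1.602e-19 = 3.335e-19 J
Step 3: T_c = 3.335e-19 / 1.381e-23 = 2.415e+04 K

2.415e+04


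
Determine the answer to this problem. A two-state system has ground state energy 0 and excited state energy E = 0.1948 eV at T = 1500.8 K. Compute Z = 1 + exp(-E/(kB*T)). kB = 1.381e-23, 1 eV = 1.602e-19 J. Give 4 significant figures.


Step 1: Compute beta*E = E*eV/(kB*T) = 0.1948*1.602e-19/(1.381e-23*1500.8) = 1.506
Step 2: exp(-beta*E) = exp(-1.506) = 0.2219
Step 3: Z = 1 + 0.2219 = 1.222

1.222


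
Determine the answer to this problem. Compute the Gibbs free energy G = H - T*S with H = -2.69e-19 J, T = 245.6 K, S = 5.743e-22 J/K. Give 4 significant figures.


Step 1: T*S = 245.6 * 5.743e-22 = 1.41e-19 J
Step 2: G = H - T*S = -2.69e-19 - 1.41e-19
Step 3: G = -4.1e-19 J

-4.1e-19


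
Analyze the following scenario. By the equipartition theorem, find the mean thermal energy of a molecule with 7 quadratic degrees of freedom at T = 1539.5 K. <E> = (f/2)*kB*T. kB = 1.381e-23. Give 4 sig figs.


Step 1: f/2 = 7/2 = 3.5
Step 2: kB*T = 1.381e-23 * 1539.5 = 2.126e-20
Step 3: <E> = 3.5 * 2.126e-20 = 7.441e-20 J

7.441e-20


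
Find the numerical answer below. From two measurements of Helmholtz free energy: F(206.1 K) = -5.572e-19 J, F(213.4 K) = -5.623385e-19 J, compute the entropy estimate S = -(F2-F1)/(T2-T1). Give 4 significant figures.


Step 1: dF = F2 - F1 = -5.623385e-19 - (-5.572e-19) = -5.1385e-21 J
Step 2: dT = T2 - T1 = 213.4 - 206.1 = 7.3 K
Step 3: S = -dF/dT = -(-5.1385e-21)/7.3 = 7.039e-22 J/K

7.039e-22


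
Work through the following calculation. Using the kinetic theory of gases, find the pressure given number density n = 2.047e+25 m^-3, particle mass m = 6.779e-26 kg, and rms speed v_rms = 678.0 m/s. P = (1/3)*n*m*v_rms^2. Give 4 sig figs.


Step 1: v_rms^2 = 678.0^2 = 4.597e+05
Step 2: n*m = 2.047e+25*6.779e-26 = 1.388
Step 3: P = (1/3)*1.388*4.597e+05 = 2.126e+05 Pa

2.126e+05


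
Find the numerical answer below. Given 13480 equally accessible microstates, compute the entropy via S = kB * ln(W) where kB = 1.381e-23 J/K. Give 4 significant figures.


Step 1: ln(W) = ln(13480) = 9.509
Step 2: S = kB * ln(W) = 1.381e-23 * 9.509
Step 3: S = 1.313e-22 J/K

1.313e-22


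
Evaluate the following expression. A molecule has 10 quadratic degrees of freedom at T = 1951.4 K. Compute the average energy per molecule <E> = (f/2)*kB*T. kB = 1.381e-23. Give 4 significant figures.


Step 1: f/2 = 10/2 = 5
Step 2: kB*T = 1.381e-23 * 1951.4 = 2.695e-20
Step 3: <E> = 5 * 2.695e-20 = 1.347e-19 J

1.347e-19


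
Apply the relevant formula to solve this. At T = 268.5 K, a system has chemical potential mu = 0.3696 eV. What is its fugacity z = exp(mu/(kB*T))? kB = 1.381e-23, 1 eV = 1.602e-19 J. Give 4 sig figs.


Step 1: Convert mu to Joules: 0.3696*1.602e-19 = 5.921e-20 J
Step 2: kB*T = 1.381e-23*268.5 = 3.708e-21 J
Step 3: mu/(kB*T) = 15.97
Step 4: z = exp(15.97) = 8.608e+06

8.608e+06


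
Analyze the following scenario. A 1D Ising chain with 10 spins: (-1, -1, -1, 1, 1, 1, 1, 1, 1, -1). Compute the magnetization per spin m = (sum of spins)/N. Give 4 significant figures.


Step 1: Count up spins (+1): 6, down spins (-1): 4
Step 2: Total magnetization M = 6 - 4 = 2
Step 3: m = M/N = 2/10 = 0.2

0.2


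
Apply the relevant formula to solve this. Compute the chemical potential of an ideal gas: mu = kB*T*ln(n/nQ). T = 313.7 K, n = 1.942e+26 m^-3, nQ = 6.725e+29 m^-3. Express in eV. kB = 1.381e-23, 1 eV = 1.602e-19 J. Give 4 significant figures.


Step 1: n/nQ = 1.942e+26/6.725e+29 = 0.0002888
Step 2: ln(n/nQ) = -8.15
Step 3: mu = kB*T*ln(n/nQ) = 4.332e-21*-8.15 = -3.531e-20 J
Step 4: Convert to eV: -3.531e-20/1.602e-19 = -0.2204 eV

-0.2204


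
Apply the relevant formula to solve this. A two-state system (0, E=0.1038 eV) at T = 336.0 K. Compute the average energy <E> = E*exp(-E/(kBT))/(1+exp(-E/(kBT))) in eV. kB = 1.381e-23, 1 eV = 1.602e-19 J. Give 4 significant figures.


Step 1: beta*E = 0.1038*1.602e-19/(1.381e-23*336.0) = 3.584
Step 2: exp(-beta*E) = 0.02777
Step 3: <E> = 0.1038*0.02777/(1+0.02777) = 0.002805 eV

0.002805


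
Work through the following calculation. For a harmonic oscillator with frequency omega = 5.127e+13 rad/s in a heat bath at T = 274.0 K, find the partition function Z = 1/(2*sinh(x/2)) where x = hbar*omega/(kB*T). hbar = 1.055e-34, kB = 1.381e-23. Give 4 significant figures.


Step 1: Compute x = hbar*omega/(kB*T) = 1.055e-34*5.127e+13/(1.381e-23*274.0) = 1.429
Step 2: x/2 = 0.7147
Step 3: sinh(x/2) = 0.7772
Step 4: Z = 1/(2*0.7772) = 0.6434

0.6434


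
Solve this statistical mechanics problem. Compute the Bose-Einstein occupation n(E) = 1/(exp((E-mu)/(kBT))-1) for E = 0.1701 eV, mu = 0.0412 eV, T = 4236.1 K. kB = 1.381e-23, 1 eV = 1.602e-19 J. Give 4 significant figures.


Step 1: (E - mu) = 0.1289 eV
Step 2: x = (E-mu)*eV/(kB*T) = 0.1289*1.602e-19/(1.381e-23*4236.1) = 0.353
Step 3: exp(x) = 1.423
Step 4: n = 1/(exp(x)-1) = 2.362

2.362


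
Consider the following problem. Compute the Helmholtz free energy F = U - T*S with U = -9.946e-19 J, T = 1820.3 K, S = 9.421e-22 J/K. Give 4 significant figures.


Step 1: T*S = 1820.3 * 9.421e-22 = 1.715e-18 J
Step 2: F = U - T*S = -9.946e-19 - 1.715e-18
Step 3: F = -2.71e-18 J

-2.71e-18


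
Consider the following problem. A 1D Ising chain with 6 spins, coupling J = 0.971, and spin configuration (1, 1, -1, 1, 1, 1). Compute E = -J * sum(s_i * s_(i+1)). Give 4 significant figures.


Step 1: Nearest-neighbor products: 1, -1, -1, 1, 1
Step 2: Sum of products = 1
Step 3: E = -0.971 * 1 = -0.971

-0.971


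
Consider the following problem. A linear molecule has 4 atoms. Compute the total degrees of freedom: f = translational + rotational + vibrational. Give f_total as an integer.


Step 1: Translational DOF = 3
Step 2: Rotational DOF (linear) = 2
Step 3: Vibrational DOF = 3*4 - 5 = 7
Step 4: Total = 3 + 2 + 7 = 12

12


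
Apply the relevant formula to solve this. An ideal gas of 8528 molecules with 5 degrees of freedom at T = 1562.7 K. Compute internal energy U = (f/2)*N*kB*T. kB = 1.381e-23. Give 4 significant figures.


Step 1: f/2 = 5/2 = 2.5
Step 2: N*kB*T = 8528*1.381e-23*1562.7 = 1.84e-16
Step 3: U = 2.5 * 1.84e-16 = 4.601e-16 J

4.601e-16


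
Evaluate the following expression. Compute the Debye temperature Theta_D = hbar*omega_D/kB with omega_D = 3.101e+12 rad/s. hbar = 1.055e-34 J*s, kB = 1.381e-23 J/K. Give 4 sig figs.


Step 1: hbar*omega_D = 1.055e-34 * 3.101e+12 = 3.272e-22 J
Step 2: Theta_D = 3.272e-22 / 1.381e-23
Step 3: Theta_D = 23.69 K

23.69


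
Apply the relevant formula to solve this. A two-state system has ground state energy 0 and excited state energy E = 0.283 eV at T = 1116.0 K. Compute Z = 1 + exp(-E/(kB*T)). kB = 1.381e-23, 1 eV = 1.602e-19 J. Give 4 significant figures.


Step 1: Compute beta*E = E*eV/(kB*T) = 0.283*1.602e-19/(1.381e-23*1116.0) = 2.942
Step 2: exp(-beta*E) = exp(-2.942) = 0.05278
Step 3: Z = 1 + 0.05278 = 1.053

1.053


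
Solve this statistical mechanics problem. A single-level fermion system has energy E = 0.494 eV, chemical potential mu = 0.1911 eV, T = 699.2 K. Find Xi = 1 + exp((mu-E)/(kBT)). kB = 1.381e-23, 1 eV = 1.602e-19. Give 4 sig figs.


Step 1: (mu - E) = 0.1911 - 0.494 = -0.3029 eV
Step 2: x = (mu-E)*eV/(kB*T) = -0.3029*1.602e-19/(1.381e-23*699.2) = -5.025
Step 3: exp(x) = 0.006569
Step 4: Xi = 1 + 0.006569 = 1.007

1.007


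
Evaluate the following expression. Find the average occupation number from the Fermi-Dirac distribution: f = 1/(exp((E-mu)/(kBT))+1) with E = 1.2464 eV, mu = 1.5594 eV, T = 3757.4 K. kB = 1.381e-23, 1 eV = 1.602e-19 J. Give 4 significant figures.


Step 1: (E - mu) = 1.2464 - 1.5594 = -0.313 eV
Step 2: Convert: (E-mu)*eV = -5.014e-20 J
Step 3: x = (E-mu)*eV/(kB*T) = -0.9663
Step 4: f = 1/(exp(-0.9663)+1) = 0.7244

0.7244


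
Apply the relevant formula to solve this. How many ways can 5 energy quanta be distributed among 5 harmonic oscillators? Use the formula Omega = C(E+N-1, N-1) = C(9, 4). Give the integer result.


Step 1: Use binomial coefficient C(9, 4)
Step 2: Numerator = 9! / 5!
Step 3: Denominator = 4!
Step 4: Omega = 126

126


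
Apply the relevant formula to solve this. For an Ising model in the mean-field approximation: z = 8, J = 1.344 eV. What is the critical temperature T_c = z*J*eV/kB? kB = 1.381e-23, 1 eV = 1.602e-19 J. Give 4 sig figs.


Step 1: z*J = 8*1.344 = 10.75 eV
Step 2: Convert to Joules: 10.75*1.602e-19 = 1.722e-18 J
Step 3: T_c = 1.722e-18 / 1.381e-23 = 1.247e+05 K

1.247e+05


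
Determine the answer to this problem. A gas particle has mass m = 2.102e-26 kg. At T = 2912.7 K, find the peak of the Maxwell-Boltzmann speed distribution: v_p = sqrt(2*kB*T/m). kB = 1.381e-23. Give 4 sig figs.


Step 1: Numerator = 2*kB*T = 2*1.381e-23*2912.7 = 8.045e-20
Step 2: Ratio = 8.045e-20 / 2.102e-26 = 3.827e+06
Step 3: v_p = sqrt(3.827e+06) = 1956 m/s

1956


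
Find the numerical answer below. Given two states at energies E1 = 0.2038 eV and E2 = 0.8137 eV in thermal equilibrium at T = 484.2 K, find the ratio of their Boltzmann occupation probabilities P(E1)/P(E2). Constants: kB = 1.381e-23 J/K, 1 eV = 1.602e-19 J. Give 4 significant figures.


Step 1: Compute energy difference dE = E1 - E2 = 0.2038 - 0.8137 = -0.6099 eV
Step 2: Convert to Joules: dE_J = -0.6099 * 1.602e-19 = -9.771e-20 J
Step 3: Compute exponent = -dE_J / (kB * T) = -(-9.771e-20) / (1.381e-23 * 484.2) = 14.61
Step 4: P(E1)/P(E2) = exp(14.61) = 2.217e+06

2.217e+06


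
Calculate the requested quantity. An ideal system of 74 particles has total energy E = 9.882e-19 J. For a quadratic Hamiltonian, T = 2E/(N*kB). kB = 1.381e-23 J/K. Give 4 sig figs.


Step 1: Numerator = 2*E = 2*9.882e-19 = 1.976e-18 J
Step 2: Denominator = N*kB = 74*1.381e-23 = 1.022e-21
Step 3: T = 1.976e-18 / 1.022e-21 = 1934 K

1934


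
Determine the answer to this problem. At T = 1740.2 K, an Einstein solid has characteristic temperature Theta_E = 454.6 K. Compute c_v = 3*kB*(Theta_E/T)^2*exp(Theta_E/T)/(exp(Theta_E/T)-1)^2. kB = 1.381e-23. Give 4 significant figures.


Step 1: x = Theta_E/T = 454.6/1740.2 = 0.2612
Step 2: x^2 = 0.06824
Step 3: exp(x) = 1.299
Step 4: c_v = 3*1.381e-23*0.06824*1.299/(1.299-1)^2 = 4.12e-23

4.12e-23


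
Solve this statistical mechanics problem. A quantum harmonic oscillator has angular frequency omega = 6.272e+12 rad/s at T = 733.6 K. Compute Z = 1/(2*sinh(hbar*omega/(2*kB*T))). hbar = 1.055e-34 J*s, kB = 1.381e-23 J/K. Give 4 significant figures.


Step 1: Compute x = hbar*omega/(kB*T) = 1.055e-34*6.272e+12/(1.381e-23*733.6) = 0.06531
Step 2: x/2 = 0.03266
Step 3: sinh(x/2) = 0.03266
Step 4: Z = 1/(2*0.03266) = 15.31

15.31


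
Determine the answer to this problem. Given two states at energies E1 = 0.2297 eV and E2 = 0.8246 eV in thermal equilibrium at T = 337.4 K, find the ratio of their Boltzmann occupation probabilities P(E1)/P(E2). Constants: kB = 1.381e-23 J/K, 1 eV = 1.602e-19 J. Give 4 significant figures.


Step 1: Compute energy difference dE = E1 - E2 = 0.2297 - 0.8246 = -0.5949 eV
Step 2: Convert to Joules: dE_J = -0.5949 * 1.602e-19 = -9.53e-20 J
Step 3: Compute exponent = -dE_J / (kB * T) = -(-9.53e-20) / (1.381e-23 * 337.4) = 20.45
Step 4: P(E1)/P(E2) = exp(20.45) = 7.636e+08

7.636e+08


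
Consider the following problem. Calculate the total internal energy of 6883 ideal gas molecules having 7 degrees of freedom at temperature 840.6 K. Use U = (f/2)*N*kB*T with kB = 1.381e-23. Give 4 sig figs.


Step 1: f/2 = 7/2 = 3.5
Step 2: N*kB*T = 6883*1.381e-23*840.6 = 7.99e-17
Step 3: U = 3.5 * 7.99e-17 = 2.797e-16 J

2.797e-16


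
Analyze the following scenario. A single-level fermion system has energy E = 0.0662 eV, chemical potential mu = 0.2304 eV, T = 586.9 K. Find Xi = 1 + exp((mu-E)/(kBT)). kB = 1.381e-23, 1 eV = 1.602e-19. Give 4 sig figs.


Step 1: (mu - E) = 0.2304 - 0.0662 = 0.1642 eV
Step 2: x = (mu-E)*eV/(kB*T) = 0.1642*1.602e-19/(1.381e-23*586.9) = 3.245
Step 3: exp(x) = 25.67
Step 4: Xi = 1 + 25.67 = 26.67

26.67


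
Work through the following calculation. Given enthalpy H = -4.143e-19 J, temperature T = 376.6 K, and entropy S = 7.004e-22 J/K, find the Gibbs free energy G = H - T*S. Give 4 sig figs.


Step 1: T*S = 376.6 * 7.004e-22 = 2.638e-19 J
Step 2: G = H - T*S = -4.143e-19 - 2.638e-19
Step 3: G = -6.781e-19 J

-6.781e-19


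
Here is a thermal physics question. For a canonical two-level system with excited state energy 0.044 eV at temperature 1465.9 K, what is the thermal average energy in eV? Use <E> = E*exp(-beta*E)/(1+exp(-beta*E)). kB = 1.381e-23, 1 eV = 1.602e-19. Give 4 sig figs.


Step 1: beta*E = 0.044*1.602e-19/(1.381e-23*1465.9) = 0.3482
Step 2: exp(-beta*E) = 0.706
Step 3: <E> = 0.044*0.706/(1+0.706) = 0.01821 eV

0.01821


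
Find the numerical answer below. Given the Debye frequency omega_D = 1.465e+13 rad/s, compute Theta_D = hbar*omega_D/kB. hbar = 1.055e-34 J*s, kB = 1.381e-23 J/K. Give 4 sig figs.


Step 1: hbar*omega_D = 1.055e-34 * 1.465e+13 = 1.546e-21 J
Step 2: Theta_D = 1.546e-21 / 1.381e-23
Step 3: Theta_D = 111.9 K

111.9


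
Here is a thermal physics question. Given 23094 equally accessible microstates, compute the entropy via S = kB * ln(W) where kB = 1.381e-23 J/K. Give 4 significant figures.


Step 1: ln(W) = ln(23094) = 10.05
Step 2: S = kB * ln(W) = 1.381e-23 * 10.05
Step 3: S = 1.388e-22 J/K

1.388e-22


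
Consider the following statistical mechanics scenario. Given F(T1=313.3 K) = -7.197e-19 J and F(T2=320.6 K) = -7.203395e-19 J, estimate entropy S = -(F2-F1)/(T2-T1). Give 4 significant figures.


Step 1: dF = F2 - F1 = -7.203395e-19 - (-7.197e-19) = -6.395e-22 J
Step 2: dT = T2 - T1 = 320.6 - 313.3 = 7.3 K
Step 3: S = -dF/dT = -(-6.395e-22)/7.3 = 8.76e-23 J/K

8.76e-23


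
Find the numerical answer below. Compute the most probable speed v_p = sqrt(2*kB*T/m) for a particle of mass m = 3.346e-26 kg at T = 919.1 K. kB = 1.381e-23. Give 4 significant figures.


Step 1: Numerator = 2*kB*T = 2*1.381e-23*919.1 = 2.539e-20
Step 2: Ratio = 2.539e-20 / 3.346e-26 = 7.587e+05
Step 3: v_p = sqrt(7.587e+05) = 871 m/s

871


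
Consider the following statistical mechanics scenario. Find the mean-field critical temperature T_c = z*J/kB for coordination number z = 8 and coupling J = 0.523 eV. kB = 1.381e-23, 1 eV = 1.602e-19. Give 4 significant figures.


Step 1: z*J = 8*0.523 = 4.184 eV
Step 2: Convert to Joules: 4.184*1.602e-19 = 6.703e-19 J
Step 3: T_c = 6.703e-19 / 1.381e-23 = 4.854e+04 K

4.854e+04


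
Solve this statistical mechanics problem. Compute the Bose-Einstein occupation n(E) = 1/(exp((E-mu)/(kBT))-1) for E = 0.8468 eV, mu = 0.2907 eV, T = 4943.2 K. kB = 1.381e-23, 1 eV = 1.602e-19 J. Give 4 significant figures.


Step 1: (E - mu) = 0.5561 eV
Step 2: x = (E-mu)*eV/(kB*T) = 0.5561*1.602e-19/(1.381e-23*4943.2) = 1.305
Step 3: exp(x) = 3.688
Step 4: n = 1/(exp(x)-1) = 0.3721

0.3721


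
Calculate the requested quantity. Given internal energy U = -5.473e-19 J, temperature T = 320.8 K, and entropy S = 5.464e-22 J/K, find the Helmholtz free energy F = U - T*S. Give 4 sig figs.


Step 1: T*S = 320.8 * 5.464e-22 = 1.753e-19 J
Step 2: F = U - T*S = -5.473e-19 - 1.753e-19
Step 3: F = -7.226e-19 J

-7.226e-19


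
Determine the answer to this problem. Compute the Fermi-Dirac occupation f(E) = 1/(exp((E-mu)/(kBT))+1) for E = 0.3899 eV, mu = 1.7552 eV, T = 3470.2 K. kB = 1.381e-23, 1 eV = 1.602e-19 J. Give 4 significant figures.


Step 1: (E - mu) = 0.3899 - 1.7552 = -1.365 eV
Step 2: Convert: (E-mu)*eV = -2.187e-19 J
Step 3: x = (E-mu)*eV/(kB*T) = -4.564
Step 4: f = 1/(exp(-4.564)+1) = 0.9897

0.9897


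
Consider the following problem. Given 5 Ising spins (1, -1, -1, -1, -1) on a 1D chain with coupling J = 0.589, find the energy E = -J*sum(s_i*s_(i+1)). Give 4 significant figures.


Step 1: Nearest-neighbor products: -1, 1, 1, 1
Step 2: Sum of products = 2
Step 3: E = -0.589 * 2 = -1.178

-1.178


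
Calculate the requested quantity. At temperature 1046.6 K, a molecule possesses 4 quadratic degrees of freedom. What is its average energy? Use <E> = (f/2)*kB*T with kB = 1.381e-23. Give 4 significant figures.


Step 1: f/2 = 4/2 = 2
Step 2: kB*T = 1.381e-23 * 1046.6 = 1.445e-20
Step 3: <E> = 2 * 1.445e-20 = 2.891e-20 J

2.891e-20


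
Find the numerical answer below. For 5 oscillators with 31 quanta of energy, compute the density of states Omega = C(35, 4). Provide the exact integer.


Step 1: Use binomial coefficient C(35, 4)
Step 2: Numerator = 35! / 31!
Step 3: Denominator = 4!
Step 4: Omega = 52360

52360
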